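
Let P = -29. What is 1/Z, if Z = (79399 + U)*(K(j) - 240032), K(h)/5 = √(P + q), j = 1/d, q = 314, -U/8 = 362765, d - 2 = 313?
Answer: 240032/162632069373139179 + 5*√285/162632069373139179 ≈ 1.4764e-12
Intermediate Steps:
d = 315 (d = 2 + 313 = 315)
U = -2902120 (U = -8*362765 = -2902120)
j = 1/315 ≈ 0.0031746
K(h) = 5*√285 (K(h) = 5*√(-29 + 314) = 5*√285)
Z = 677543367072 - 14113605*√285 (Z = (79399 - 2902120)*(5*√285 - 240032) = -2822721*(-240032 + 5*√285) = 677543367072 - 14113605*√285 ≈ 6.7730e+11)
1/Z = 1/(677543367072 - 14113605*√285)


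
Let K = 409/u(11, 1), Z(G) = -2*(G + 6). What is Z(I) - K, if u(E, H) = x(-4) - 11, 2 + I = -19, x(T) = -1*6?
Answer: 919/17 ≈ 54.059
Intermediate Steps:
x(T) = -6
I = -21 (I = -2 - 19 = -21)
u(E, H) = -17 (u(E, H) = -6 - 11 = -17)
Z(G) = -12 - 2*G (Z(G) = -2*(6 + G) = -12 - 2*G)
K = -409/17 (K = 409/(-17) = 409*(-1/17) = -409/17 ≈ -24.059)
Z(I) - K = (-12 - 2*(-21)) - 1*(-409/17) = (-12 + 42) + 409/17 = 30 + 409/17 = 919/17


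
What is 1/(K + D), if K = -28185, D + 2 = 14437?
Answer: -1/13750 ≈ -7.2727e-5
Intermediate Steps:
D = 14435 (D = -2 + 14437 = 14435)
1/(K + D) = 1/(-28185 + 14435) = 1/(-13750) = -1/13750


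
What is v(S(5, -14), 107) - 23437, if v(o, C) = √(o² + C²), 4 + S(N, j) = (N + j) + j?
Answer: -23437 + √12178 ≈ -23327.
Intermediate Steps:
S(N, j) = -4 + N + 2*j (S(N, j) = -4 + ((N + j) + j) = -4 + (N + 2*j) = -4 + N + 2*j)
v(o, C) = √(C² + o²)
v(S(5, -14), 107) - 23437 = √(107² + (-4 + 5 + 2*(-14))²) - 23437 = √(11449 + (-4 + 5 - 28)²) - 23437 = √(11449 + (-27)²) - 23437 = √(11449 + 729) - 23437 = √12178 - 23437 = -23437 + √12178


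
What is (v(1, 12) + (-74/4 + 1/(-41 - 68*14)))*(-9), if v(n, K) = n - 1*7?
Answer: 168246/763 ≈ 220.51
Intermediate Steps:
v(n, K) = -7 + n (v(n, K) = n - 7 = -7 + n)
(v(1, 12) + (-74/4 + 1/(-41 - 68*14)))*(-9) = ((-7 + 1) + (-74/4 + 1/(-41 - 68*14)))*(-9) = (-6 + (-74*1/4 + (1/14)/(-109)))*(-9) = (-6 + (-37/2 - 1/109*1/14))*(-9) = (-6 + (-37/2 - 1/1526))*(-9) = (-6 - 14116/763)*(-9) = -18694/763*(-9) = 168246/763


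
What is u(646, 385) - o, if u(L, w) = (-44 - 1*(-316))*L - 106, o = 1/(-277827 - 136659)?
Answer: 72786228517/414486 ≈ 1.7561e+5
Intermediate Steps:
o = -1/414486 (o = 1/(-414486) = -1/414486 ≈ -2.4126e-6)
u(L, w) = -106 + 272*L (u(L, w) = (-44 + 316)*L - 106 = 272*L - 106 = -106 + 272*L)
u(646, 385) - o = (-106 + 272*646) - 1*(-1/414486) = (-106 + 175712) + 1/414486 = 175606 + 1/414486 = 72786228517/414486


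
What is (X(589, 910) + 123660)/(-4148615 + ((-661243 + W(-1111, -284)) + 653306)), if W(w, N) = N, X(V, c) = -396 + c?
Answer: -62087/2078418 ≈ -0.029872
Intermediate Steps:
(X(589, 910) + 123660)/(-4148615 + ((-661243 + W(-1111, -284)) + 653306)) = ((-396 + 910) + 123660)/(-4148615 + ((-661243 - 284) + 653306)) = (514 + 123660)/(-4148615 + (-661527 + 653306)) = 124174/(-4148615 - 8221) = 124174/(-4156836) = 124174*(-1/4156836) = -62087/2078418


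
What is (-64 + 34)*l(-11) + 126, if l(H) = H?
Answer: 456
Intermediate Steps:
(-64 + 34)*l(-11) + 126 = (-64 + 34)*(-11) + 126 = -30*(-11) + 126 = 330 + 126 = 456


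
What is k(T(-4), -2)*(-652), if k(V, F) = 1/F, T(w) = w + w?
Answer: 326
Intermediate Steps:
T(w) = 2*w
k(T(-4), -2)*(-652) = -652/(-2) = -1/2*(-652) = 326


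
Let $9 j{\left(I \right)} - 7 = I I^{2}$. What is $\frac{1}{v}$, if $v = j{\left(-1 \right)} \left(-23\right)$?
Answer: $- \frac{3}{46} \approx -0.065217$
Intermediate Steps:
$j{\left(I \right)} = \frac{7}{9} + \frac{I^{3}}{9}$ ($j{\left(I \right)} = \frac{7}{9} + \frac{I I^{2}}{9} = \frac{7}{9} + \frac{I^{3}}{9}$)
$v = - \frac{46}{3}$ ($v = \left(\frac{7}{9} + \frac{\left(-1\right)^{3}}{9}\right) \left(-23\right) = \left(\frac{7}{9} + \frac{1}{9} \left(-1\right)\right) \left(-23\right) = \left(\frac{7}{9} - \frac{1}{9}\right) \left(-23\right) = \frac{2}{3} \left(-23\right) = - \frac{46}{3} \approx -15.333$)
$\frac{1}{v} = \frac{1}{- \frac{46}{3}} = - \frac{3}{46}$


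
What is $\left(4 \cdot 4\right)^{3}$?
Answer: $4096$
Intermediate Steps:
$\left(4 \cdot 4\right)^{3} = 16^{3} = 4096$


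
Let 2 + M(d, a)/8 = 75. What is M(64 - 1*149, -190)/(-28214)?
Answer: -292/14107 ≈ -0.020699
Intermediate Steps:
M(d, a) = 584 (M(d, a) = -16 + 8*75 = -16 + 600 = 584)
M(64 - 1*149, -190)/(-28214) = 584/(-28214) = 584*(-1/28214) = -292/14107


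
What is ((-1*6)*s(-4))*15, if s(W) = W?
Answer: 360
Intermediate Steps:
((-1*6)*s(-4))*15 = (-1*6*(-4))*15 = -6*(-4)*15 = 24*15 = 360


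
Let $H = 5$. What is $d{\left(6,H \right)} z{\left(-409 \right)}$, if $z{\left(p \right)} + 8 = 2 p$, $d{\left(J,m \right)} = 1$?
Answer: $-826$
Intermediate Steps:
$z{\left(p \right)} = -8 + 2 p$
$d{\left(6,H \right)} z{\left(-409 \right)} = 1 \left(-8 + 2 \left(-409\right)\right) = 1 \left(-8 - 818\right) = 1 \left(-826\right) = -826$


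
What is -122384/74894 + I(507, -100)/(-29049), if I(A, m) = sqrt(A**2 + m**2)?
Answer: -61192/37447 - sqrt(267049)/29049 ≈ -1.6519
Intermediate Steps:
-122384/74894 + I(507, -100)/(-29049) = -122384/74894 + sqrt(507**2 + (-100)**2)/(-29049) = -122384*1/74894 + sqrt(257049 + 10000)*(-1/29049) = -61192/37447 + sqrt(267049)*(-1/29049) = -61192/37447 - sqrt(267049)/29049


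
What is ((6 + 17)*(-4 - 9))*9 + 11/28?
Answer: -75337/28 ≈ -2690.6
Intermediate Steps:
((6 + 17)*(-4 - 9))*9 + 11/28 = (23*(-13))*9 + 11*(1/28) = -299*9 + 11/28 = -2691 + 11/28 = -75337/28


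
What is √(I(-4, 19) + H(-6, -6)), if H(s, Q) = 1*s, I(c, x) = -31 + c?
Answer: I*√41 ≈ 6.4031*I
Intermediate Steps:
H(s, Q) = s
√(I(-4, 19) + H(-6, -6)) = √((-31 - 4) - 6) = √(-35 - 6) = √(-41) = I*√41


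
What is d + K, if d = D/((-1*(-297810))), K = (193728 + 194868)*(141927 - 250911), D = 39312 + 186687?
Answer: -1401386200468649/33090 ≈ -4.2351e+10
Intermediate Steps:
D = 225999
K = -42350746464 (K = 388596*(-108984) = -42350746464)
d = 25111/33090 (d = 225999/((-1*(-297810))) = 225999/297810 = 225999*(1/297810) = 25111/33090 ≈ 0.75887)
d + K = 25111/33090 - 42350746464 = -1401386200468649/33090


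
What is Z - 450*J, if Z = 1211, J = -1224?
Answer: 552011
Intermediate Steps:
Z - 450*J = 1211 - 450*(-1224) = 1211 + 550800 = 552011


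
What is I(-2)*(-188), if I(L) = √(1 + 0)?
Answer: -188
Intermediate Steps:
I(L) = 1 (I(L) = √1 = 1)
I(-2)*(-188) = 1*(-188) = -188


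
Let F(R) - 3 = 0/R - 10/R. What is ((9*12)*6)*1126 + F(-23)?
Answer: 16781983/23 ≈ 7.2965e+5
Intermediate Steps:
F(R) = 3 - 10/R (F(R) = 3 + (0/R - 10/R) = 3 + (0 - 10/R) = 3 - 10/R)
((9*12)*6)*1126 + F(-23) = ((9*12)*6)*1126 + (3 - 10/(-23)) = (108*6)*1126 + (3 - 10*(-1/23)) = 648*1126 + (3 + 10/23) = 729648 + 79/23 = 16781983/23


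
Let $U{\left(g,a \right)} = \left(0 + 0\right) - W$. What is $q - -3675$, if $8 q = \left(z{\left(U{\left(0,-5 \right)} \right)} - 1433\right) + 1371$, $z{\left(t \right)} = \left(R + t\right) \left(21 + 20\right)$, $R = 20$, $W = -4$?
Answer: $\frac{15161}{4} \approx 3790.3$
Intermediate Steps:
$U{\left(g,a \right)} = 4$ ($U{\left(g,a \right)} = \left(0 + 0\right) - -4 = 0 + 4 = 4$)
$z{\left(t \right)} = 820 + 41 t$ ($z{\left(t \right)} = \left(20 + t\right) \left(21 + 20\right) = \left(20 + t\right) 41 = 820 + 41 t$)
$q = \frac{461}{4}$ ($q = \frac{\left(\left(820 + 41 \cdot 4\right) - 1433\right) + 1371}{8} = \frac{\left(\left(820 + 164\right) - 1433\right) + 1371}{8} = \frac{\left(984 - 1433\right) + 1371}{8} = \frac{-449 + 1371}{8} = \frac{1}{8} \cdot 922 = \frac{461}{4} \approx 115.25$)
$q - -3675 = \frac{461}{4} - -3675 = \frac{461}{4} + 3675 = \frac{15161}{4}$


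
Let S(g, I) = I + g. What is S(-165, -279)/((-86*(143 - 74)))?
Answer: 74/989 ≈ 0.074823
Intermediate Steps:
S(-165, -279)/((-86*(143 - 74))) = (-279 - 165)/((-86*(143 - 74))) = -444/((-86*69)) = -444/(-5934) = -444*(-1/5934) = 74/989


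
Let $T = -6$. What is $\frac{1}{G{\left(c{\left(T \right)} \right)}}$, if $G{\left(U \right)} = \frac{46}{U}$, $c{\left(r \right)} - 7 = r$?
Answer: $\frac{1}{46} \approx 0.021739$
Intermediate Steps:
$c{\left(r \right)} = 7 + r$
$\frac{1}{G{\left(c{\left(T \right)} \right)}} = \frac{1}{46 \frac{1}{7 - 6}} = \frac{1}{46 \cdot 1^{-1}} = \frac{1}{46 \cdot 1} = \frac{1}{46}$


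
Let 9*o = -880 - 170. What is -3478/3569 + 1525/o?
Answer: -701819/49966 ≈ -14.046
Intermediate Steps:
o = -350/3 (o = (-880 - 170)/9 = (⅑)*(-1050) = -350/3 ≈ -116.67)
-3478/3569 + 1525/o = -3478/3569 + 1525/(-350/3) = -3478*1/3569 + 1525*(-3/350) = -3478/3569 - 183/14 = -701819/49966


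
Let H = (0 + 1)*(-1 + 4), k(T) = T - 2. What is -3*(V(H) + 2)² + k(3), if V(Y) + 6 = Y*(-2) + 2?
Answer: -191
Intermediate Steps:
k(T) = -2 + T
H = 3 (H = 1*3 = 3)
V(Y) = -4 - 2*Y (V(Y) = -6 + (Y*(-2) + 2) = -6 + (-2*Y + 2) = -6 + (2 - 2*Y) = -4 - 2*Y)
-3*(V(H) + 2)² + k(3) = -3*((-4 - 2*3) + 2)² + (-2 + 3) = -3*((-4 - 6) + 2)² + 1 = -3*(-10 + 2)² + 1 = -3*(-8)² + 1 = -3*64 + 1 = -192 + 1 = -191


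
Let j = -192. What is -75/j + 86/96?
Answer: 247/192 ≈ 1.2865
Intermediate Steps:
-75/j + 86/96 = -75/(-192) + 86/96 = -75*(-1/192) + 86*(1/96) = 25/64 + 43/48 = 247/192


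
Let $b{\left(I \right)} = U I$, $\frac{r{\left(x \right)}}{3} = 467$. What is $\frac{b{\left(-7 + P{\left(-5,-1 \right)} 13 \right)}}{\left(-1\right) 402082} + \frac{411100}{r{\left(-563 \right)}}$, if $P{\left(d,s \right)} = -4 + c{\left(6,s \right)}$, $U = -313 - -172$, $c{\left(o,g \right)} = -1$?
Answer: $\frac{82640843624}{281658441} \approx 293.41$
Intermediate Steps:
$U = -141$ ($U = -313 + 172 = -141$)
$r{\left(x \right)} = 1401$ ($r{\left(x \right)} = 3 \cdot 467 = 1401$)
$P{\left(d,s \right)} = -5$ ($P{\left(d,s \right)} = -4 - 1 = -5$)
$b{\left(I \right)} = - 141 I$
$\frac{b{\left(-7 + P{\left(-5,-1 \right)} 13 \right)}}{\left(-1\right) 402082} + \frac{411100}{r{\left(-563 \right)}} = \frac{\left(-141\right) \left(-7 - 65\right)}{\left(-1\right) 402082} + \frac{411100}{1401} = \frac{\left(-141\right) \left(-7 - 65\right)}{-402082} + 411100 \cdot \frac{1}{1401} = \left(-141\right) \left(-72\right) \left(- \frac{1}{402082}\right) + \frac{411100}{1401} = 10152 \left(- \frac{1}{402082}\right) + \frac{411100}{1401} = - \frac{5076}{201041} + \frac{411100}{1401} = \frac{82640843624}{281658441}$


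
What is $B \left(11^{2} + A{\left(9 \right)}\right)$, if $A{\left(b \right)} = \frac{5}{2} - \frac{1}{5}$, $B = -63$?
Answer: $- \frac{77679}{10} \approx -7767.9$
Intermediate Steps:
$A{\left(b \right)} = \frac{23}{10}$ ($A{\left(b \right)} = 5 \cdot \frac{1}{2} - \frac{1}{5} = \frac{5}{2} - \frac{1}{5} = \frac{23}{10}$)
$B \left(11^{2} + A{\left(9 \right)}\right) = - 63 \left(11^{2} + \frac{23}{10}\right) = - 63 \left(121 + \frac{23}{10}\right) = \left(-63\right) \frac{1233}{10} = - \frac{77679}{10}$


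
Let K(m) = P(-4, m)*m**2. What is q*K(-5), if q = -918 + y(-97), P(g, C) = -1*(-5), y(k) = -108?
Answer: -128250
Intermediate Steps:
P(g, C) = 5
q = -1026 (q = -918 - 108 = -1026)
K(m) = 5*m**2
q*K(-5) = -5130*(-5)**2 = -5130*25 = -1026*125 = -128250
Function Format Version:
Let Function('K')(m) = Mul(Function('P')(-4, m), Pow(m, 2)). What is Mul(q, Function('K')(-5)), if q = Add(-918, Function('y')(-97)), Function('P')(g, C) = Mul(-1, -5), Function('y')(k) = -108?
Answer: -128250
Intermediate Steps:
Function('P')(g, C) = 5
q = -1026 (q = Add(-918, -108) = -1026)
Function('K')(m) = Mul(5, Pow(m, 2))
Mul(q, Function('K')(-5)) = Mul(-1026, Mul(5, Pow(-5, 2))) = Mul(-1026, Mul(5, 25)) = Mul(-1026, 125) = -128250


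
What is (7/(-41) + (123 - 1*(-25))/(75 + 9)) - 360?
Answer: -308590/861 ≈ -358.41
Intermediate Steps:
(7/(-41) + (123 - 1*(-25))/(75 + 9)) - 360 = (7*(-1/41) + (123 + 25)/84) - 360 = (-7/41 + 148*(1/84)) - 360 = (-7/41 + 37/21) - 360 = 1370/861 - 360 = -308590/861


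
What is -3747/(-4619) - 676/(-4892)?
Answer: 5363192/5649037 ≈ 0.94940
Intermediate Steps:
-3747/(-4619) - 676/(-4892) = -3747*(-1/4619) - 676*(-1/4892) = 3747/4619 + 169/1223 = 5363192/5649037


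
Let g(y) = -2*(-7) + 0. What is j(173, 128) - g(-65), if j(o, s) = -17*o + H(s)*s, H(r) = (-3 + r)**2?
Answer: 1997045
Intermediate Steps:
g(y) = 14 (g(y) = 14 + 0 = 14)
j(o, s) = -17*o + s*(-3 + s)**2 (j(o, s) = -17*o + (-3 + s)**2*s = -17*o + s*(-3 + s)**2)
j(173, 128) - g(-65) = (-17*173 + 128*(-3 + 128)**2) - 1*14 = (-2941 + 128*125**2) - 14 = (-2941 + 128*15625) - 14 = (-2941 + 2000000) - 14 = 1997059 - 14 = 1997045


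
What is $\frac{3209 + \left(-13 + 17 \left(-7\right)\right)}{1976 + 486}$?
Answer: $\frac{3077}{2462} \approx 1.2498$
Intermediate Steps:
$\frac{3209 + \left(-13 + 17 \left(-7\right)\right)}{1976 + 486} = \frac{3209 - 132}{2462} = \left(3209 - 132\right) \frac{1}{2462} = 3077 \cdot \frac{1}{2462} = \frac{3077}{2462}$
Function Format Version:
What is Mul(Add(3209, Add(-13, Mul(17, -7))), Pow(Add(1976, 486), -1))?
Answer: Rational(3077, 2462) ≈ 1.2498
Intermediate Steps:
Mul(Add(3209, Add(-13, Mul(17, -7))), Pow(Add(1976, 486), -1)) = Mul(Add(3209, Add(-13, -119)), Pow(2462, -1)) = Mul(Add(3209, -132), Rational(1, 2462)) = Mul(3077, Rational(1, 2462)) = Rational(3077, 2462)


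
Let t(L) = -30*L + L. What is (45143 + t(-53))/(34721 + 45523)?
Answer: 3890/6687 ≈ 0.58173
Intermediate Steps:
t(L) = -29*L
(45143 + t(-53))/(34721 + 45523) = (45143 - 29*(-53))/(34721 + 45523) = (45143 + 1537)/80244 = 46680*(1/80244) = 3890/6687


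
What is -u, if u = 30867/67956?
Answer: -10289/22652 ≈ -0.45422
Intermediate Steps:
u = 10289/22652 (u = 30867*(1/67956) = 10289/22652 ≈ 0.45422)
-u = -1*10289/22652 = -10289/22652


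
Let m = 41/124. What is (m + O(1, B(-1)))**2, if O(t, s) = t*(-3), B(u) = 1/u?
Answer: 109561/15376 ≈ 7.1255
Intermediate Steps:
m = 41/124 (m = 41*(1/124) = 41/124 ≈ 0.33065)
O(t, s) = -3*t
(m + O(1, B(-1)))**2 = (41/124 - 3*1)**2 = (41/124 - 3)**2 = (-331/124)**2 = 109561/15376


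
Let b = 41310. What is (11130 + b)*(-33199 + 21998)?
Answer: -587380440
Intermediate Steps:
(11130 + b)*(-33199 + 21998) = (11130 + 41310)*(-33199 + 21998) = 52440*(-11201) = -587380440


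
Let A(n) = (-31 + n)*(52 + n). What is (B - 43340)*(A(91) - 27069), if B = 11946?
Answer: 580443666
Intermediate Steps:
(B - 43340)*(A(91) - 27069) = (11946 - 43340)*((-1612 + 91² + 21*91) - 27069) = -31394*((-1612 + 8281 + 1911) - 27069) = -31394*(8580 - 27069) = -31394*(-18489) = 580443666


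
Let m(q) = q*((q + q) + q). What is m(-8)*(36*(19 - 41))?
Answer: -152064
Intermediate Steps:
m(q) = 3*q² (m(q) = q*(2*q + q) = q*(3*q) = 3*q²)
m(-8)*(36*(19 - 41)) = (3*(-8)²)*(36*(19 - 41)) = (3*64)*(36*(-22)) = 192*(-792) = -152064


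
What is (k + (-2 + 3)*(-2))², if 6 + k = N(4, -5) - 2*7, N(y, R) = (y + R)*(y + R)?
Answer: 441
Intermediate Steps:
N(y, R) = (R + y)² (N(y, R) = (R + y)*(R + y) = (R + y)²)
k = -19 (k = -6 + ((-5 + 4)² - 2*7) = -6 + ((-1)² - 14) = -6 + (1 - 14) = -6 - 13 = -19)
(k + (-2 + 3)*(-2))² = (-19 + (-2 + 3)*(-2))² = (-19 + 1*(-2))² = (-19 - 2)² = (-21)² = 441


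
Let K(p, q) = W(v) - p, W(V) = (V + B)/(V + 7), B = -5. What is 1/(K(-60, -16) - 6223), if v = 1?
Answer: -2/12327 ≈ -0.00016225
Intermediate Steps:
W(V) = (-5 + V)/(7 + V) (W(V) = (V - 5)/(V + 7) = (-5 + V)/(7 + V))
K(p, q) = -½ - p (K(p, q) = (-5 + 1)/(7 + 1) - p = -4/8 - p = (⅛)*(-4) - p = -½ - p)
1/(K(-60, -16) - 6223) = 1/((-½ - 1*(-60)) - 6223) = 1/((-½ + 60) - 6223) = 1/(119/2 - 6223) = 1/(-12327/2) = -2/12327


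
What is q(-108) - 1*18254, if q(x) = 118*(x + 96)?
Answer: -19670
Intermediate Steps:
q(x) = 11328 + 118*x (q(x) = 118*(96 + x) = 11328 + 118*x)
q(-108) - 1*18254 = (11328 + 118*(-108)) - 1*18254 = (11328 - 12744) - 18254 = -1416 - 18254 = -19670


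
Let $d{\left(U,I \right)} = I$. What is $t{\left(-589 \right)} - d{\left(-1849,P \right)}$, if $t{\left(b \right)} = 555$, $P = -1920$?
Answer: $2475$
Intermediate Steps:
$t{\left(-589 \right)} - d{\left(-1849,P \right)} = 555 - -1920 = 555 + 1920 = 2475$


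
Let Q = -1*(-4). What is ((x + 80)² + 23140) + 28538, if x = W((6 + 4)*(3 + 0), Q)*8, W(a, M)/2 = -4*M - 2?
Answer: 94942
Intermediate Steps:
Q = 4
W(a, M) = -4 - 8*M (W(a, M) = 2*(-4*M - 2) = 2*(-2 - 4*M) = -4 - 8*M)
x = -288 (x = (-4 - 8*4)*8 = (-4 - 32)*8 = -36*8 = -288)
((x + 80)² + 23140) + 28538 = ((-288 + 80)² + 23140) + 28538 = ((-208)² + 23140) + 28538 = (43264 + 23140) + 28538 = 66404 + 28538 = 94942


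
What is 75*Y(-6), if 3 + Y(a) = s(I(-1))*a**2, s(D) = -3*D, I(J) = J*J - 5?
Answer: 32175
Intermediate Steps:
I(J) = -5 + J**2 (I(J) = J**2 - 5 = -5 + J**2)
Y(a) = -3 + 12*a**2 (Y(a) = -3 + (-3*(-5 + (-1)**2))*a**2 = -3 + (-3*(-5 + 1))*a**2 = -3 + (-3*(-4))*a**2 = -3 + 12*a**2)
75*Y(-6) = 75*(-3 + 12*(-6)**2) = 75*(-3 + 12*36) = 75*(-3 + 432) = 75*429 = 32175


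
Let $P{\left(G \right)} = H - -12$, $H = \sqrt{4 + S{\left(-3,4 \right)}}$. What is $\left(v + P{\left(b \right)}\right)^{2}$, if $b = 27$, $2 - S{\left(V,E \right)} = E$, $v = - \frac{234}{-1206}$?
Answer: $\frac{676467}{4489} + \frac{1634 \sqrt{2}}{67} \approx 185.18$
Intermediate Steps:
$v = \frac{13}{67}$ ($v = \left(-234\right) \left(- \frac{1}{1206}\right) = \frac{13}{67} \approx 0.19403$)
$S{\left(V,E \right)} = 2 - E$
$H = \sqrt{2}$ ($H = \sqrt{4 + \left(2 - 4\right)} = \sqrt{4 - 2} = \sqrt{2} \approx 1.4142$)
$P{\left(G \right)} = 12 + \sqrt{2}$ ($P{\left(G \right)} = \sqrt{2} - -12 = \sqrt{2} + 12 = 12 + \sqrt{2}$)
$\left(v + P{\left(b \right)}\right)^{2} = \left(\frac{13}{67} + \left(12 + \sqrt{2}\right)\right)^{2} = \left(\frac{817}{67} + \sqrt{2}\right)^{2}$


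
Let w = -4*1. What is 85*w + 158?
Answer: -182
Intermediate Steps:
w = -4
85*w + 158 = 85*(-4) + 158 = -340 + 158 = -182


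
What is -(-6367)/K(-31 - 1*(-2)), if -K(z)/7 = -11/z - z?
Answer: -184643/5964 ≈ -30.960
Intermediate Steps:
K(z) = 7*z + 77/z (K(z) = -7*(-11/z - z) = -7*(-z - 11/z) = 7*z + 77/z)
-(-6367)/K(-31 - 1*(-2)) = -(-6367)/(7*(-31 - 1*(-2)) + 77/(-31 - 1*(-2))) = -(-6367)/(7*(-31 + 2) + 77/(-31 + 2)) = -(-6367)/(7*(-29) + 77/(-29)) = -(-6367)/(-203 + 77*(-1/29)) = -(-6367)/(-203 - 77/29) = -(-6367)/(-5964/29) = -(-6367)*(-29)/5964 = -1*184643/5964 = -184643/5964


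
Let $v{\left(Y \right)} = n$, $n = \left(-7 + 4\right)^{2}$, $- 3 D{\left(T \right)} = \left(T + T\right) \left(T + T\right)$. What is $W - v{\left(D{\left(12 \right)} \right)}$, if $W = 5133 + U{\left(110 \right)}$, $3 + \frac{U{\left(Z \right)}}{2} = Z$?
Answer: $5338$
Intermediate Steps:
$U{\left(Z \right)} = -6 + 2 Z$
$D{\left(T \right)} = - \frac{4 T^{2}}{3}$ ($D{\left(T \right)} = - \frac{\left(T + T\right) \left(T + T\right)}{3} = - \frac{2 T 2 T}{3} = - \frac{4 T^{2}}{3}$)
$n = 9$ ($n = \left(-3\right)^{2} = 9$)
$v{\left(Y \right)} = 9$
$W = 5347$ ($W = 5133 + \left(-6 + 2 \cdot 110\right) = 5133 + \left(-6 + 220\right) = 5133 + 214 = 5347$)
$W - v{\left(D{\left(12 \right)} \right)} = 5347 - 9 = 5338$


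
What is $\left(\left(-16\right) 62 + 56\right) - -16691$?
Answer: $15755$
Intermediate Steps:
$\left(\left(-16\right) 62 + 56\right) - -16691 = \left(-992 + 56\right) + 16691 = -936 + 16691 = 15755$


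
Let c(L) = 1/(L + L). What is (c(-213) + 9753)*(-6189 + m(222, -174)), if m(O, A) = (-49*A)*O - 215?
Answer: 3918719189968/213 ≈ 1.8398e+10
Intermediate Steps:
m(O, A) = -215 - 49*A*O (m(O, A) = -49*A*O - 215 = -215 - 49*A*O)
c(L) = 1/(2*L)
(c(-213) + 9753)*(-6189 + m(222, -174)) = ((1/2)/(-213) + 9753)*(-6189 + (-215 - 49*(-174)*222)) = ((1/2)*(-1/213) + 9753)*(-6189 + (-215 + 1892772)) = (-1/426 + 9753)*(-6189 + 1892557) = (4154777/426)*1886368 = 3918719189968/213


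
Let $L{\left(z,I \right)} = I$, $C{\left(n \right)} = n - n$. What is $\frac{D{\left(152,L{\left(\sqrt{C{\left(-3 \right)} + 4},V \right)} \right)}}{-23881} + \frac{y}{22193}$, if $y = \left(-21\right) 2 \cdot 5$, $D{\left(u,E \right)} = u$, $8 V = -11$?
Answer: $- \frac{8388346}{529991033} \approx -0.015827$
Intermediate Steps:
$C{\left(n \right)} = 0$
$V = - \frac{11}{8}$ ($V = \frac{1}{8} \left(-11\right) = - \frac{11}{8} \approx -1.375$)
$y = -210$ ($y = \left(-42\right) 5 = -210$)
$\frac{D{\left(152,L{\left(\sqrt{C{\left(-3 \right)} + 4},V \right)} \right)}}{-23881} + \frac{y}{22193} = \frac{152}{-23881} - \frac{210}{22193} = 152 \left(- \frac{1}{23881}\right) - \frac{210}{22193} = - \frac{152}{23881} - \frac{210}{22193} = - \frac{8388346}{529991033}$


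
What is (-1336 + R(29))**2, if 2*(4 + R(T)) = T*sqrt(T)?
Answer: 7206789/4 - 38860*sqrt(29) ≈ 1.5924e+6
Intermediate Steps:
R(T) = -4 + T**(3/2)/2 (R(T) = -4 + (T*sqrt(T))/2 = -4 + T**(3/2)/2)
(-1336 + R(29))**2 = (-1336 + (-4 + 29**(3/2)/2))**2 = (-1336 + (-4 + (29*sqrt(29))/2))**2 = (-1336 + (-4 + 29*sqrt(29)/2))**2 = (-1340 + 29*sqrt(29)/2)**2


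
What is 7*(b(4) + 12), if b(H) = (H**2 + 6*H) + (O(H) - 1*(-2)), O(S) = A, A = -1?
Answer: 371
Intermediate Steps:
O(S) = -1
b(H) = 1 + H**2 + 6*H (b(H) = (H**2 + 6*H) + (-1 - 1*(-2)) = (H**2 + 6*H) + (-1 + 2) = (H**2 + 6*H) + 1 = 1 + H**2 + 6*H)
7*(b(4) + 12) = 7*((1 + 4**2 + 6*4) + 12) = 7*((1 + 16 + 24) + 12) = 7*(41 + 12) = 7*53 = 371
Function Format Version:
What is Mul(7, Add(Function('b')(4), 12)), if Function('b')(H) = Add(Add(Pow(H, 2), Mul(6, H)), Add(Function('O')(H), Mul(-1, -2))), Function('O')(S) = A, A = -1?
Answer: 371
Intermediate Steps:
Function('O')(S) = -1
Function('b')(H) = Add(1, Pow(H, 2), Mul(6, H)) (Function('b')(H) = Add(Add(Pow(H, 2), Mul(6, H)), Add(-1, Mul(-1, -2))) = Add(Add(Pow(H, 2), Mul(6, H)), Add(-1, 2)) = Add(Add(Pow(H, 2), Mul(6, H)), 1) = Add(1, Pow(H, 2), Mul(6, H)))
Mul(7, Add(Function('b')(4), 12)) = Mul(7, Add(Add(1, Pow(4, 2), Mul(6, 4)), 12)) = Mul(7, Add(Add(1, 16, 24), 12)) = Mul(7, Add(41, 12)) = Mul(7, 53) = 371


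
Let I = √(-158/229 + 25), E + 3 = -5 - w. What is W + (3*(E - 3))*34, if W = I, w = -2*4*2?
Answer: 510 + √1274843/229 ≈ 514.93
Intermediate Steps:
w = -16 (w = -8*2 = -16)
E = 8 (E = -3 + (-5 - 1*(-16)) = -3 + (-5 + 16) = -3 + 11 = 8)
I = √1274843/229 (I = √(-158*1/229 + 25) = √(-158/229 + 25) = √(5567/229) = √1274843/229 ≈ 4.9305)
W = √1274843/229 ≈ 4.9305
W + (3*(E - 3))*34 = √1274843/229 + (3*(8 - 3))*34 = √1274843/229 + (3*5)*34 = √1274843/229 + 15*34 = √1274843/229 + 510 = 510 + √1274843/229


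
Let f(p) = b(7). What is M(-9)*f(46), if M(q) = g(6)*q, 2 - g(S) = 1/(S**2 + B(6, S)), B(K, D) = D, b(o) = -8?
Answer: 996/7 ≈ 142.29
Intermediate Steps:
f(p) = -8
g(S) = 2 - 1/(S + S**2) (g(S) = 2 - 1/(S**2 + S) = 2 - 1/(S + S**2))
M(q) = 83*q/42 (M(q) = ((-1 + 2*6 + 2*6**2)/(6*(1 + 6)))*q = ((1/6)*(-1 + 12 + 2*36)/7)*q = ((1/6)*(1/7)*(-1 + 12 + 72))*q = ((1/6)*(1/7)*83)*q = 83*q/42)
M(-9)*f(46) = ((83/42)*(-9))*(-8) = -249/14*(-8) = 996/7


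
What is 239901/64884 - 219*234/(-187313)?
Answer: 16087207159/4051205564 ≈ 3.9710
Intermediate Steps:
239901/64884 - 219*234/(-187313) = 239901*(1/64884) - 51246*(-1/187313) = 79967/21628 + 51246/187313 = 16087207159/4051205564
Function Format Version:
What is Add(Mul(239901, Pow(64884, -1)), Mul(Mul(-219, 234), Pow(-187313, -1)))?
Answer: Rational(16087207159, 4051205564) ≈ 3.9710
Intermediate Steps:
Add(Mul(239901, Pow(64884, -1)), Mul(Mul(-219, 234), Pow(-187313, -1))) = Add(Mul(239901, Rational(1, 64884)), Mul(-51246, Rational(-1, 187313))) = Add(Rational(79967, 21628), Rational(51246, 187313)) = Rational(16087207159, 4051205564)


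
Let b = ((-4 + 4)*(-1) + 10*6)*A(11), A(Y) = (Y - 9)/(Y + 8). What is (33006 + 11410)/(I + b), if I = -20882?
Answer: -421952/198319 ≈ -2.1276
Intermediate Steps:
A(Y) = (-9 + Y)/(8 + Y)
b = 120/19 (b = ((-4 + 4)*(-1) + 10*6)*((-9 + 11)/(8 + 11)) = (0*(-1) + 60)*(2/19) = (0 + 60)*((1/19)*2) = 60*(2/19) = 120/19 ≈ 6.3158)
(33006 + 11410)/(I + b) = (33006 + 11410)/(-20882 + 120/19) = 44416/(-396638/19) = 44416*(-19/396638) = -421952/198319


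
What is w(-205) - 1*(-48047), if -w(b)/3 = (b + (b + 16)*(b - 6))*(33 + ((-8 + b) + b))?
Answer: 45871517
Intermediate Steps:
w(b) = -3*(25 + 2*b)*(b + (-6 + b)*(16 + b)) (w(b) = -3*(b + (b + 16)*(b - 6))*(33 + ((-8 + b) + b)) = -3*(b + (16 + b)*(-6 + b))*(33 + (-8 + 2*b)) = -3*(b + (-6 + b)*(16 + b))*(25 + 2*b) = -3*(25 + 2*b)*(b + (-6 + b)*(16 + b)))
w(-205) - 1*(-48047) = (7200 - 249*(-205) - 141*(-205)² - 6*(-205)³) - 1*(-48047) = (7200 + 51045 - 141*42025 - 6*(-8615125)) + 48047 = (7200 + 51045 - 5925525 + 51690750) + 48047 = 45823470 + 48047 = 45871517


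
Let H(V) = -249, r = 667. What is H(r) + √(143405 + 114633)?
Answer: -249 + √258038 ≈ 258.97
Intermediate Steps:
H(r) + √(143405 + 114633) = -249 + √(143405 + 114633) = -249 + √258038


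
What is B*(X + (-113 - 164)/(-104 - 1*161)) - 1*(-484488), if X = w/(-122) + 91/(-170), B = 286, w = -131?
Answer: 26652839838/54961 ≈ 4.8494e+5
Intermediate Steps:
X = 2792/5185 (X = -131/(-122) + 91/(-170) = -131*(-1/122) + 91*(-1/170) = 131/122 - 91/170 = 2792/5185 ≈ 0.53848)
B*(X + (-113 - 164)/(-104 - 1*161)) - 1*(-484488) = 286*(2792/5185 + (-113 - 164)/(-104 - 1*161)) - 1*(-484488) = 286*(2792/5185 - 277/(-104 - 161)) + 484488 = 286*(2792/5185 - 277/(-265)) + 484488 = 286*(2792/5185 - 277*(-1/265)) + 484488 = 286*(2792/5185 + 277/265) + 484488 = 286*(87045/54961) + 484488 = 24894870/54961 + 484488 = 26652839838/54961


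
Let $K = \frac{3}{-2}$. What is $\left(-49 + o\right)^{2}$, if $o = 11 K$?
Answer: $\frac{17161}{4} \approx 4290.3$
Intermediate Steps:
$K = - \frac{3}{2}$ ($K = 3 \left(- \frac{1}{2}\right) = - \frac{3}{2} \approx -1.5$)
$o = - \frac{33}{2}$ ($o = 11 \left(- \frac{3}{2}\right) = - \frac{33}{2} \approx -16.5$)
$\left(-49 + o\right)^{2} = \left(-49 - \frac{33}{2}\right)^{2} = \left(- \frac{131}{2}\right)^{2} = \frac{17161}{4}$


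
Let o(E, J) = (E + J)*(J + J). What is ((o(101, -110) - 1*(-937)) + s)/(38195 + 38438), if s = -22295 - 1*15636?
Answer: -35014/76633 ≈ -0.45690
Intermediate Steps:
s = -37931 (s = -22295 - 15636 = -37931)
o(E, J) = 2*J*(E + J) (o(E, J) = (E + J)*(2*J) = 2*J*(E + J))
((o(101, -110) - 1*(-937)) + s)/(38195 + 38438) = ((2*(-110)*(101 - 110) - 1*(-937)) - 37931)/(38195 + 38438) = ((2*(-110)*(-9) + 937) - 37931)/76633 = ((1980 + 937) - 37931)*(1/76633) = (2917 - 37931)*(1/76633) = -35014*1/76633 = -35014/76633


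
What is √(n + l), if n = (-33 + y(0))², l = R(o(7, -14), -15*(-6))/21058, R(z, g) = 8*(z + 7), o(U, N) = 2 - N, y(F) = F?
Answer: √120727335517/10529 ≈ 33.000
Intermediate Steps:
R(z, g) = 56 + 8*z (R(z, g) = 8*(7 + z) = 56 + 8*z)
l = 92/10529 (l = (56 + 8*(2 - 1*(-14)))/21058 = (56 + 8*(2 + 14))*(1/21058) = (56 + 8*16)*(1/21058) = (56 + 128)*(1/21058) = 184*(1/21058) = 92/10529 ≈ 0.0087378)
n = 1089 (n = (-33 + 0)² = (-33)² = 1089)
√(n + l) = √(1089 + 92/10529) = √(11466173/10529) = √120727335517/10529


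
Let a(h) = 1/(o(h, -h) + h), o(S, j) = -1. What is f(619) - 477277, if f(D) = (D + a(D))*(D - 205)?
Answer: -22764064/103 ≈ -2.2101e+5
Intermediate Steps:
a(h) = 1/(-1 + h)
f(D) = (-205 + D)*(D + 1/(-1 + D)) (f(D) = (D + 1/(-1 + D))*(D - 205) = (D + 1/(-1 + D))*(-205 + D) = (-205 + D)*(D + 1/(-1 + D)))
f(619) - 477277 = (-205 + 619 + 619*(-1 + 619)*(-205 + 619))/(-1 + 619) - 477277 = (-205 + 619 + 619*618*414)/618 - 477277 = (-205 + 619 + 158372388)/618 - 477277 = (1/618)*158372802 - 477277 = 26395467/103 - 477277 = -22764064/103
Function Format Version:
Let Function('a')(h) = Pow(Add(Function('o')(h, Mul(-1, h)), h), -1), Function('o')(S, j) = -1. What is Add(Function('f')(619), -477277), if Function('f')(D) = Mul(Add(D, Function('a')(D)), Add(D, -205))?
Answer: Rational(-22764064, 103) ≈ -2.2101e+5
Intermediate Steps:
Function('a')(h) = Pow(Add(-1, h), -1)
Function('f')(D) = Mul(Add(-205, D), Add(D, Pow(Add(-1, D), -1))) (Function('f')(D) = Mul(Add(D, Pow(Add(-1, D), -1)), Add(D, -205)) = Mul(Add(D, Pow(Add(-1, D), -1)), Add(-205, D)) = Mul(Add(-205, D), Add(D, Pow(Add(-1, D), -1))))
Add(Function('f')(619), -477277) = Add(Mul(Pow(Add(-1, 619), -1), Add(-205, 619, Mul(619, Add(-1, 619), Add(-205, 619)))), -477277) = Add(Mul(Pow(618, -1), Add(-205, 619, Mul(619, 618, 414))), -477277) = Add(Mul(Rational(1, 618), Add(-205, 619, 158372388)), -477277) = Add(Mul(Rational(1, 618), 158372802), -477277) = Add(Rational(26395467, 103), -477277) = Rational(-22764064, 103)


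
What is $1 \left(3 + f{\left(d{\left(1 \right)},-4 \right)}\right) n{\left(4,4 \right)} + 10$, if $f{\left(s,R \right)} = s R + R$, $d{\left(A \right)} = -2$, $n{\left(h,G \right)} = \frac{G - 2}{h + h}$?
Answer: $\frac{47}{4} \approx 11.75$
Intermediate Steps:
$n{\left(h,G \right)} = \frac{-2 + G}{2 h}$
$f{\left(s,R \right)} = R + R s$ ($f{\left(s,R \right)} = R s + R = R + R s$)
$1 \left(3 + f{\left(d{\left(1 \right)},-4 \right)}\right) n{\left(4,4 \right)} + 10 = 1 \left(3 - 4 \left(1 - 2\right)\right) \frac{-2 + 4}{2 \cdot 4} + 10 = 1 \left(3 - -4\right) \frac{1}{2} \cdot \frac{1}{4} \cdot 2 + 10 = 1 \left(3 + 4\right) \frac{1}{4} + 10 = 1 \cdot 7 \cdot \frac{1}{4} + 10 = 7 \cdot \frac{1}{4} + 10 = \frac{7}{4} + 10 = \frac{47}{4}$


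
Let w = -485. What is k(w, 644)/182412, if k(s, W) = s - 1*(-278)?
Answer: -23/20268 ≈ -0.0011348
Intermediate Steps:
k(s, W) = 278 + s (k(s, W) = s + 278 = 278 + s)
k(w, 644)/182412 = (278 - 485)/182412 = -207*1/182412 = -23/20268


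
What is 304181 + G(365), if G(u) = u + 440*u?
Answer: 465146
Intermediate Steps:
G(u) = 441*u
304181 + G(365) = 304181 + 441*365 = 304181 + 160965 = 465146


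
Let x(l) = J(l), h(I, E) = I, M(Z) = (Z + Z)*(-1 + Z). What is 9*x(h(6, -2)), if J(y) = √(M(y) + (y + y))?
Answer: 54*√2 ≈ 76.368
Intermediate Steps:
M(Z) = 2*Z*(-1 + Z) (M(Z) = (2*Z)*(-1 + Z) = 2*Z*(-1 + Z))
J(y) = √(2*y + 2*y*(-1 + y)) (J(y) = √(2*y*(-1 + y) + (y + y)) = √(2*y*(-1 + y) + 2*y) = √(2*y + 2*y*(-1 + y)))
x(l) = √2*√(l²)
9*x(h(6, -2)) = 9*(√2*√(6²)) = 9*(√2*√36) = 9*(√2*6) = 9*(6*√2) = 54*√2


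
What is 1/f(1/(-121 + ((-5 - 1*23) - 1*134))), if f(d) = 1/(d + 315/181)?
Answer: 88964/51223 ≈ 1.7368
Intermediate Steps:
f(d) = 1/(315/181 + d) (f(d) = 1/(d + 315*(1/181)) = 1/(d + 315/181) = 1/(315/181 + d))
1/f(1/(-121 + ((-5 - 1*23) - 1*134))) = 1/(181/(315 + 181/(-121 + ((-5 - 1*23) - 1*134)))) = 1/(181/(315 + 181/(-121 + ((-5 - 23) - 134)))) = 1/(181/(315 + 181/(-121 + (-28 - 134)))) = 1/(181/(315 + 181/(-121 - 162))) = 1/(181/(315 + 181/(-283))) = 1/(181/(315 + 181*(-1/283))) = 1/(181/(315 - 181/283)) = 1/(181/(88964/283)) = 1/(181*(283/88964)) = 1/(51223/88964) = 88964/51223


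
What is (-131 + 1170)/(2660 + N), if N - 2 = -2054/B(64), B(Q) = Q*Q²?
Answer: 136183808/348912637 ≈ 0.39031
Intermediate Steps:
B(Q) = Q³
N = 261117/131072 (N = 2 - 2054/(64³) = 2 - 2054/262144 = 2 - 2054*1/262144 = 2 - 1027/131072 = 261117/131072 ≈ 1.9922)
(-131 + 1170)/(2660 + N) = (-131 + 1170)/(2660 + 261117/131072) = 1039/(348912637/131072) = 1039*(131072/348912637) = 136183808/348912637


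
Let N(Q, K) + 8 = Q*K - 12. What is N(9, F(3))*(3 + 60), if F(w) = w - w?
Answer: -1260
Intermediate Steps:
F(w) = 0
N(Q, K) = -20 + K*Q (N(Q, K) = -8 + (Q*K - 12) = -8 + (K*Q - 12) = -8 + (-12 + K*Q) = -20 + K*Q)
N(9, F(3))*(3 + 60) = (-20 + 0*9)*(3 + 60) = (-20 + 0)*63 = -20*63 = -1260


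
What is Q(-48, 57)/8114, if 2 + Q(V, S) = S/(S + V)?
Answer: 13/24342 ≈ 0.00053406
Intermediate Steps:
Q(V, S) = -2 + S/(S + V)
Q(-48, 57)/8114 = ((-1*57 - 2*(-48))/(57 - 48))/8114 = ((-57 + 96)/9)*(1/8114) = ((⅑)*39)*(1/8114) = (13/3)*(1/8114) = 13/24342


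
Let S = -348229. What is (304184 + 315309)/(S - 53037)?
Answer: -619493/401266 ≈ -1.5438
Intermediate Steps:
(304184 + 315309)/(S - 53037) = (304184 + 315309)/(-348229 - 53037) = 619493/(-401266) = 619493*(-1/401266) = -619493/401266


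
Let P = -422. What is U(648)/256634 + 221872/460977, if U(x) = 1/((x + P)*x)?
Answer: 2779578102317627/5775048563141088 ≈ 0.48131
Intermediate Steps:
U(x) = 1/(x*(-422 + x)) (U(x) = 1/((x - 422)*x) = 1/((-422 + x)*x) = 1/(x*(-422 + x)))
U(648)/256634 + 221872/460977 = (1/(648*(-422 + 648)))/256634 + 221872/460977 = ((1/648)/226)*(1/256634) + 221872*(1/460977) = ((1/648)*(1/226))*(1/256634) + 221872/460977 = (1/146448)*(1/256634) + 221872/460977 = 1/37583536032 + 221872/460977 = 2779578102317627/5775048563141088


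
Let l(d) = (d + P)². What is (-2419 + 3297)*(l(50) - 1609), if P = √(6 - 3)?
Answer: 784932 + 87800*√3 ≈ 9.3701e+5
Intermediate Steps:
P = √3 ≈ 1.7320
l(d) = (d + √3)²
(-2419 + 3297)*(l(50) - 1609) = (-2419 + 3297)*((50 + √3)² - 1609) = 878*(-1609 + (50 + √3)²) = -1412702 + 878*(50 + √3)²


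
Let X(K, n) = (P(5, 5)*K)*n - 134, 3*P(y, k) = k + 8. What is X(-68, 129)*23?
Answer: -877358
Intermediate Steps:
P(y, k) = 8/3 + k/3 (P(y, k) = (k + 8)/3 = (8 + k)/3 = 8/3 + k/3)
X(K, n) = -134 + 13*K*n/3 (X(K, n) = ((8/3 + (⅓)*5)*K)*n - 134 = ((8/3 + 5/3)*K)*n - 134 = (13*K/3)*n - 134 = 13*K*n/3 - 134 = -134 + 13*K*n/3)
X(-68, 129)*23 = (-134 + (13/3)*(-68)*129)*23 = (-134 - 38012)*23 = -38146*23 = -877358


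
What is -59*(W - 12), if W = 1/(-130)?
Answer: 92099/130 ≈ 708.45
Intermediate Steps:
W = -1/130 (W = 1*(-1/130) = -1/130 ≈ -0.0076923)
-59*(W - 12) = -59*(-1/130 - 12) = -59*(-1561/130) = 92099/130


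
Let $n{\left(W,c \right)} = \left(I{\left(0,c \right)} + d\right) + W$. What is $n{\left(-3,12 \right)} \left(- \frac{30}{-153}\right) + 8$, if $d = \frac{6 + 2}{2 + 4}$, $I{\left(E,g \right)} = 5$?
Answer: $\frac{1324}{153} \approx 8.6536$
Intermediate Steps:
$d = \frac{4}{3}$ ($d = \frac{8}{6} = 8 \cdot \frac{1}{6} = \frac{4}{3} \approx 1.3333$)
$n{\left(W,c \right)} = \frac{19}{3} + W$ ($n{\left(W,c \right)} = \left(5 + \frac{4}{3}\right) + W = \frac{19}{3} + W$)
$n{\left(-3,12 \right)} \left(- \frac{30}{-153}\right) + 8 = \left(\frac{19}{3} - 3\right) \left(- \frac{30}{-153}\right) + 8 = \frac{10 \left(\left(-30\right) \left(- \frac{1}{153}\right)\right)}{3} + 8 = \frac{10}{3} \cdot \frac{10}{51} + 8 = \frac{100}{153} + 8 = \frac{1324}{153}$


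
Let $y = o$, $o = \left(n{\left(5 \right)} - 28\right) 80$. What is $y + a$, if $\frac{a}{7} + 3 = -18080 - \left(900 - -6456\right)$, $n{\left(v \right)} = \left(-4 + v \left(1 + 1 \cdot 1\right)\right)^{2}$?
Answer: $-177433$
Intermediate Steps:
$n{\left(v \right)} = \left(-4 + 2 v\right)^{2}$ ($n{\left(v \right)} = \left(-4 + v \left(1 + 1\right)\right)^{2} = \left(-4 + v 2\right)^{2} = \left(-4 + 2 v\right)^{2}$)
$o = 640$ ($o = \left(4 \left(-2 + 5\right)^{2} - 28\right) 80 = \left(4 \cdot 3^{2} - 28\right) 80 = \left(4 \cdot 9 - 28\right) 80 = \left(36 - 28\right) 80 = 8 \cdot 80 = 640$)
$y = 640$
$a = -178073$ ($a = -21 + 7 \left(-18080 - \left(900 - -6456\right)\right) = -21 + 7 \left(-18080 - \left(900 + 6456\right)\right) = -21 + 7 \left(-18080 - 7356\right) = -21 + 7 \left(-25436\right) = -21 - 178052 = -178073$)
$y + a = 640 - 178073 = -177433$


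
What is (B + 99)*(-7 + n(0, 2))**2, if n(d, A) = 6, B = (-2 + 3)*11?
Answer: 110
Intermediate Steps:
B = 11 (B = 1*11 = 11)
(B + 99)*(-7 + n(0, 2))**2 = (11 + 99)*(-7 + 6)**2 = 110*(-1)**2 = 110*1 = 110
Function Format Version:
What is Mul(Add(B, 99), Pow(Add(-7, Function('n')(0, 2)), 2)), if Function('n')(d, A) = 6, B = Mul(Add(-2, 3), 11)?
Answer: 110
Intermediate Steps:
B = 11 (B = Mul(1, 11) = 11)
Mul(Add(B, 99), Pow(Add(-7, Function('n')(0, 2)), 2)) = Mul(Add(11, 99), Pow(Add(-7, 6), 2)) = Mul(110, Pow(-1, 2)) = Mul(110, 1) = 110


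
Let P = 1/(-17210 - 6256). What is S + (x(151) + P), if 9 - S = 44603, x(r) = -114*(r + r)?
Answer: -1854330253/23466 ≈ -79022.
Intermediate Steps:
x(r) = -228*r
S = -44594 (S = 9 - 1*44603 = 9 - 44603 = -44594)
P = -1/23466 (P = 1/(-23466) = -1/23466 ≈ -4.2615e-5)
S + (x(151) + P) = -44594 + (-228*151 - 1/23466) = -44594 + (-34428 - 1/23466) = -44594 - 807887449/23466 = -1854330253/23466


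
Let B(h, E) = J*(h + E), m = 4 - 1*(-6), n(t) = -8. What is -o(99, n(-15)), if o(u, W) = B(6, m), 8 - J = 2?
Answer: -96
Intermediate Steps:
J = 6 (J = 8 - 1*2 = 8 - 2 = 6)
m = 10 (m = 4 + 6 = 10)
B(h, E) = 6*E + 6*h (B(h, E) = 6*(h + E) = 6*(E + h) = 6*E + 6*h)
o(u, W) = 96 (o(u, W) = 6*10 + 6*6 = 60 + 36 = 96)
-o(99, n(-15)) = -1*96 = -96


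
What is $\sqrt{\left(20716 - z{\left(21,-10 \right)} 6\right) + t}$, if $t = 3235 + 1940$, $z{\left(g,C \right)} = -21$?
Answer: $\sqrt{26017} \approx 161.3$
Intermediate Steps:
$t = 5175$
$\sqrt{\left(20716 - z{\left(21,-10 \right)} 6\right) + t} = \sqrt{\left(20716 - \left(-21\right) 6\right) + 5175} = \sqrt{\left(20716 - -126\right) + 5175} = \sqrt{\left(20716 + 126\right) + 5175} = \sqrt{20842 + 5175} = \sqrt{26017}$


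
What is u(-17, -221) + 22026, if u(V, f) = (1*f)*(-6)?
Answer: 23352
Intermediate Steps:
u(V, f) = -6*f (u(V, f) = f*(-6) = -6*f)
u(-17, -221) + 22026 = -6*(-221) + 22026 = 1326 + 22026 = 23352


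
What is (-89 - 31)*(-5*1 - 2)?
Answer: 840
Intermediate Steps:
(-89 - 31)*(-5*1 - 2) = -120*(-5 - 2) = -120*(-7) = 840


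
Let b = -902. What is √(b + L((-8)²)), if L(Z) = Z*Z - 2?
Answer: 2*√798 ≈ 56.498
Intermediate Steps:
L(Z) = -2 + Z² (L(Z) = Z² - 2 = -2 + Z²)
√(b + L((-8)²)) = √(-902 + (-2 + ((-8)²)²)) = √(-902 + (-2 + 64²)) = √(-902 + (-2 + 4096)) = √(-902 + 4094) = √3192 = 2*√798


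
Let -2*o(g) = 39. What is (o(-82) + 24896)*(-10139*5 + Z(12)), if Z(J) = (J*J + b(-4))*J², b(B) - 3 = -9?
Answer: -1533536719/2 ≈ -7.6677e+8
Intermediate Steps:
o(g) = -39/2 (o(g) = -½*39 = -39/2)
b(B) = -6 (b(B) = 3 - 9 = -6)
Z(J) = J²*(-6 + J²) (Z(J) = (J*J - 6)*J² = (J² - 6)*J² = (-6 + J²)*J² = J²*(-6 + J²))
(o(-82) + 24896)*(-10139*5 + Z(12)) = (-39/2 + 24896)*(-10139*5 + 12²*(-6 + 12²)) = 49753*(-50695 + 144*(-6 + 144))/2 = 49753*(-50695 + 144*138)/2 = 49753*(-50695 + 19872)/2 = (49753/2)*(-30823) = -1533536719/2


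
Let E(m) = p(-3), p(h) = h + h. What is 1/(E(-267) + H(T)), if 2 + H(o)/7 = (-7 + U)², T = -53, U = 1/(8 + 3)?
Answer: 121/38012 ≈ 0.0031832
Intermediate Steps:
U = 1/11 ≈ 0.090909
p(h) = 2*h
E(m) = -6 (E(m) = 2*(-3) = -6)
H(o) = 38738/121 (H(o) = -14 + 7*(-7 + 1/11)² = -14 + 7*(-76/11)² = -14 + 7*(5776/121) = -14 + 40432/121 = 38738/121)
1/(E(-267) + H(T)) = 1/(-6 + 38738/121) = 1/(38012/121) = 121/38012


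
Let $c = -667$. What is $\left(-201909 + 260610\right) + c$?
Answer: $58034$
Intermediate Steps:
$\left(-201909 + 260610\right) + c = \left(-201909 + 260610\right) - 667 = 58701 - 667 = 58034$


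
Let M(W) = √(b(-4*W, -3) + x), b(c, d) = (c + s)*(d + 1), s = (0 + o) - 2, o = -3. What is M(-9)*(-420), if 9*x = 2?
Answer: -280*I*√139 ≈ -3301.2*I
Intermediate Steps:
x = 2/9 (x = (⅑)*2 = 2/9 ≈ 0.22222)
s = -5 (s = (0 - 3) - 2 = -3 - 2 = -5)
b(c, d) = (1 + d)*(-5 + c) (b(c, d) = (c - 5)*(d + 1) = (-5 + c)*(1 + d) = (1 + d)*(-5 + c))
M(W) = √(92/9 + 8*W) (M(W) = √((-5 - 4*W - 5*(-3) - 4*W*(-3)) + 2/9) = √((-5 - 4*W + 15 + 12*W) + 2/9) = √((10 + 8*W) + 2/9) = √(92/9 + 8*W))
M(-9)*(-420) = (2*√(23 + 18*(-9))/3)*(-420) = (2*√(23 - 162)/3)*(-420) = (2*√(-139)/3)*(-420) = (2*(I*√139)/3)*(-420) = (2*I*√139/3)*(-420) = -280*I*√139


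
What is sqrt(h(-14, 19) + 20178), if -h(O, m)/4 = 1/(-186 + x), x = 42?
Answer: sqrt(726409)/6 ≈ 142.05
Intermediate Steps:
h(O, m) = 1/36 (h(O, m) = -4/(-186 + 42) = -4/(-144) = -4*(-1/144) = 1/36)
sqrt(h(-14, 19) + 20178) = sqrt(1/36 + 20178) = sqrt(726409/36) = sqrt(726409)/6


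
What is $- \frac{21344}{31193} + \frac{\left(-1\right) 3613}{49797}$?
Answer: $- \frac{1175567477}{1553317821} \approx -0.75681$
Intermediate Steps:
$- \frac{21344}{31193} + \frac{\left(-1\right) 3613}{49797} = \left(-21344\right) \frac{1}{31193} - \frac{3613}{49797} = - \frac{21344}{31193} - \frac{3613}{49797} = - \frac{1175567477}{1553317821}$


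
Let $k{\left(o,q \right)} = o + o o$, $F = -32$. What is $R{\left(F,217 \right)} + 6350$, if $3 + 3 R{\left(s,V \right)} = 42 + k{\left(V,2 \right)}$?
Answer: $\frac{66395}{3} \approx 22132.0$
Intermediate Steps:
$k{\left(o,q \right)} = o + o^{2}$
$R{\left(s,V \right)} = 13 + \frac{V \left(1 + V\right)}{3}$ ($R{\left(s,V \right)} = -1 + \frac{42 + V \left(1 + V\right)}{3} = -1 + \left(14 + \frac{V \left(1 + V\right)}{3}\right) = 13 + \frac{V \left(1 + V\right)}{3}$)
$R{\left(F,217 \right)} + 6350 = \left(13 + \frac{1}{3} \cdot 217 \left(1 + 217\right)\right) + 6350 = \left(13 + \frac{1}{3} \cdot 217 \cdot 218\right) + 6350 = \left(13 + \frac{47306}{3}\right) + 6350 = \frac{47345}{3} + 6350 = \frac{66395}{3}$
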